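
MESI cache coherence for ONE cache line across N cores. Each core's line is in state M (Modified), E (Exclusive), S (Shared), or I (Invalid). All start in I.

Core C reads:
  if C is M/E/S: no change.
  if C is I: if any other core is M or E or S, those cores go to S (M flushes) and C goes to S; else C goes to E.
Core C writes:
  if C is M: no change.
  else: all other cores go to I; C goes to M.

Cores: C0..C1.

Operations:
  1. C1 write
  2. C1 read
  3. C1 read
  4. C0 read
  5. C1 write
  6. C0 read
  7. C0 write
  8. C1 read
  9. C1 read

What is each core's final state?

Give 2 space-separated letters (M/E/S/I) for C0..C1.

Op 1: C1 write [C1 write: invalidate none -> C1=M] -> [I,M]
Op 2: C1 read [C1 read: already in M, no change] -> [I,M]
Op 3: C1 read [C1 read: already in M, no change] -> [I,M]
Op 4: C0 read [C0 read from I: others=['C1=M'] -> C0=S, others downsized to S] -> [S,S]
Op 5: C1 write [C1 write: invalidate ['C0=S'] -> C1=M] -> [I,M]
Op 6: C0 read [C0 read from I: others=['C1=M'] -> C0=S, others downsized to S] -> [S,S]
Op 7: C0 write [C0 write: invalidate ['C1=S'] -> C0=M] -> [M,I]
Op 8: C1 read [C1 read from I: others=['C0=M'] -> C1=S, others downsized to S] -> [S,S]
Op 9: C1 read [C1 read: already in S, no change] -> [S,S]

Answer: S S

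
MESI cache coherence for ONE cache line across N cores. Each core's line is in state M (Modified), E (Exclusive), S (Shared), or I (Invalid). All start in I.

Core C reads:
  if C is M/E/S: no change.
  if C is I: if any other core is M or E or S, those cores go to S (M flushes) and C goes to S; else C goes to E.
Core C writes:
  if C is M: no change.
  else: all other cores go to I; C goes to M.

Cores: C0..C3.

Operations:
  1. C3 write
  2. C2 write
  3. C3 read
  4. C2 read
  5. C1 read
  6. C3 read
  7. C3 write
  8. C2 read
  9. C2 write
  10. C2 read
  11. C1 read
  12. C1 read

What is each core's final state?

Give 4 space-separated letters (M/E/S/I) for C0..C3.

Op 1: C3 write [C3 write: invalidate none -> C3=M] -> [I,I,I,M]
Op 2: C2 write [C2 write: invalidate ['C3=M'] -> C2=M] -> [I,I,M,I]
Op 3: C3 read [C3 read from I: others=['C2=M'] -> C3=S, others downsized to S] -> [I,I,S,S]
Op 4: C2 read [C2 read: already in S, no change] -> [I,I,S,S]
Op 5: C1 read [C1 read from I: others=['C2=S', 'C3=S'] -> C1=S, others downsized to S] -> [I,S,S,S]
Op 6: C3 read [C3 read: already in S, no change] -> [I,S,S,S]
Op 7: C3 write [C3 write: invalidate ['C1=S', 'C2=S'] -> C3=M] -> [I,I,I,M]
Op 8: C2 read [C2 read from I: others=['C3=M'] -> C2=S, others downsized to S] -> [I,I,S,S]
Op 9: C2 write [C2 write: invalidate ['C3=S'] -> C2=M] -> [I,I,M,I]
Op 10: C2 read [C2 read: already in M, no change] -> [I,I,M,I]
Op 11: C1 read [C1 read from I: others=['C2=M'] -> C1=S, others downsized to S] -> [I,S,S,I]
Op 12: C1 read [C1 read: already in S, no change] -> [I,S,S,I]

Answer: I S S I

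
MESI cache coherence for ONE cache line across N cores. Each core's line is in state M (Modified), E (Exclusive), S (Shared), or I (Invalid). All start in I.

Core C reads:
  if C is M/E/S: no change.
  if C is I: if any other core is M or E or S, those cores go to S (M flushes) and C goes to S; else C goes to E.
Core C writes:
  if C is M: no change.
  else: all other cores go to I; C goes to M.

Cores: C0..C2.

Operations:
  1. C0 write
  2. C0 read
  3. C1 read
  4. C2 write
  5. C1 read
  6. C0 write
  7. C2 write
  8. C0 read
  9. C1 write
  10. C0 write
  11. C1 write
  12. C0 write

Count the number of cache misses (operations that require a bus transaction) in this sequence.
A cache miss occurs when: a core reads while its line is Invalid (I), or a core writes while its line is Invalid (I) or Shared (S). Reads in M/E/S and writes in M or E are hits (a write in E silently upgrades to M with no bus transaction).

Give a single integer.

Op 1: C0 write [C0 write: invalidate none -> C0=M] -> [M,I,I] [MISS #1: write from I]
Op 2: C0 read [C0 read: already in M, no change] -> [M,I,I] [hit: read from M]
Op 3: C1 read [C1 read from I: others=['C0=M'] -> C1=S, others downsized to S] -> [S,S,I] [MISS #2: read from I]
Op 4: C2 write [C2 write: invalidate ['C0=S', 'C1=S'] -> C2=M] -> [I,I,M] [MISS #3: write from I]
Op 5: C1 read [C1 read from I: others=['C2=M'] -> C1=S, others downsized to S] -> [I,S,S] [MISS #4: read from I]
Op 6: C0 write [C0 write: invalidate ['C1=S', 'C2=S'] -> C0=M] -> [M,I,I] [MISS #5: write from I]
Op 7: C2 write [C2 write: invalidate ['C0=M'] -> C2=M] -> [I,I,M] [MISS #6: write from I]
Op 8: C0 read [C0 read from I: others=['C2=M'] -> C0=S, others downsized to S] -> [S,I,S] [MISS #7: read from I]
Op 9: C1 write [C1 write: invalidate ['C0=S', 'C2=S'] -> C1=M] -> [I,M,I] [MISS #8: write from I]
Op 10: C0 write [C0 write: invalidate ['C1=M'] -> C0=M] -> [M,I,I] [MISS #9: write from I]
Op 11: C1 write [C1 write: invalidate ['C0=M'] -> C1=M] -> [I,M,I] [MISS #10: write from I]
Op 12: C0 write [C0 write: invalidate ['C1=M'] -> C0=M] -> [M,I,I] [MISS #11: write from I]

Answer: 11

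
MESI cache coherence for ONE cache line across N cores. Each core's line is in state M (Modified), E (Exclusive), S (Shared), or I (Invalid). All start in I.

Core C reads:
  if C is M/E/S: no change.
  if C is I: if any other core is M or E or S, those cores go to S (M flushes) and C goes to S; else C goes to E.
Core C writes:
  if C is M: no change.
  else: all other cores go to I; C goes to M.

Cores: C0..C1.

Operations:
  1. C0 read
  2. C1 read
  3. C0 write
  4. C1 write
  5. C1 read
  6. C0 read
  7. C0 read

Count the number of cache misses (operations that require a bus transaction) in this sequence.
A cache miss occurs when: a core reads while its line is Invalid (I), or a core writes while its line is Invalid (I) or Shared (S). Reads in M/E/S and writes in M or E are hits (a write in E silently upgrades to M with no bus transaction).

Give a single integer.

Answer: 5

Derivation:
Op 1: C0 read [C0 read from I: no other sharers -> C0=E (exclusive)] -> [E,I] [MISS #1: read from I]
Op 2: C1 read [C1 read from I: others=['C0=E'] -> C1=S, others downsized to S] -> [S,S] [MISS #2: read from I]
Op 3: C0 write [C0 write: invalidate ['C1=S'] -> C0=M] -> [M,I] [MISS #3: write from S]
Op 4: C1 write [C1 write: invalidate ['C0=M'] -> C1=M] -> [I,M] [MISS #4: write from I]
Op 5: C1 read [C1 read: already in M, no change] -> [I,M] [hit: read from M]
Op 6: C0 read [C0 read from I: others=['C1=M'] -> C0=S, others downsized to S] -> [S,S] [MISS #5: read from I]
Op 7: C0 read [C0 read: already in S, no change] -> [S,S] [hit: read from S]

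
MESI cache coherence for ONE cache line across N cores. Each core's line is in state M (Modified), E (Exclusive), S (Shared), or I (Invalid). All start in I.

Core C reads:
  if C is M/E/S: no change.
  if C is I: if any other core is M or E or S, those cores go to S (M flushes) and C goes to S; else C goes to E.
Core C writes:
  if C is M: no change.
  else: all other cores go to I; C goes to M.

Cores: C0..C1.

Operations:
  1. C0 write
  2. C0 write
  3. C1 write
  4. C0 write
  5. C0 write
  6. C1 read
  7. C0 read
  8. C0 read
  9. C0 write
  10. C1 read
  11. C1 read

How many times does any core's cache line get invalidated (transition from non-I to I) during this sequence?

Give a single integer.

Op 1: C0 write [C0 write: invalidate none -> C0=M] -> [M,I] (invalidations this op: 0; running total: 0)
Op 2: C0 write [C0 write: already M (modified), no change] -> [M,I] (invalidations this op: 0; running total: 0)
Op 3: C1 write [C1 write: invalidate ['C0=M'] -> C1=M] -> [I,M] (invalidations this op: 1; running total: 1)
Op 4: C0 write [C0 write: invalidate ['C1=M'] -> C0=M] -> [M,I] (invalidations this op: 1; running total: 2)
Op 5: C0 write [C0 write: already M (modified), no change] -> [M,I] (invalidations this op: 0; running total: 2)
Op 6: C1 read [C1 read from I: others=['C0=M'] -> C1=S, others downsized to S] -> [S,S] (invalidations this op: 0; running total: 2)
Op 7: C0 read [C0 read: already in S, no change] -> [S,S] (invalidations this op: 0; running total: 2)
Op 8: C0 read [C0 read: already in S, no change] -> [S,S] (invalidations this op: 0; running total: 2)
Op 9: C0 write [C0 write: invalidate ['C1=S'] -> C0=M] -> [M,I] (invalidations this op: 1; running total: 3)
Op 10: C1 read [C1 read from I: others=['C0=M'] -> C1=S, others downsized to S] -> [S,S] (invalidations this op: 0; running total: 3)
Op 11: C1 read [C1 read: already in S, no change] -> [S,S] (invalidations this op: 0; running total: 3)

Answer: 3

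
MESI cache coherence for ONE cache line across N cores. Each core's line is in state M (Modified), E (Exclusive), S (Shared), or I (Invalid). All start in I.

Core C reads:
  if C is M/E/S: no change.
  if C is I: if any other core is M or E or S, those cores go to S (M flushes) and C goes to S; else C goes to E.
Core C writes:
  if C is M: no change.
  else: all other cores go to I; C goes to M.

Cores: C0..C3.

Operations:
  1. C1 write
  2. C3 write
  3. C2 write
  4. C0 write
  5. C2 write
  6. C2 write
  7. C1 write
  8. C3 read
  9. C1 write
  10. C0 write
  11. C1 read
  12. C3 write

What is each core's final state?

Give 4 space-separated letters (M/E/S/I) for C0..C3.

Answer: I I I M

Derivation:
Op 1: C1 write [C1 write: invalidate none -> C1=M] -> [I,M,I,I]
Op 2: C3 write [C3 write: invalidate ['C1=M'] -> C3=M] -> [I,I,I,M]
Op 3: C2 write [C2 write: invalidate ['C3=M'] -> C2=M] -> [I,I,M,I]
Op 4: C0 write [C0 write: invalidate ['C2=M'] -> C0=M] -> [M,I,I,I]
Op 5: C2 write [C2 write: invalidate ['C0=M'] -> C2=M] -> [I,I,M,I]
Op 6: C2 write [C2 write: already M (modified), no change] -> [I,I,M,I]
Op 7: C1 write [C1 write: invalidate ['C2=M'] -> C1=M] -> [I,M,I,I]
Op 8: C3 read [C3 read from I: others=['C1=M'] -> C3=S, others downsized to S] -> [I,S,I,S]
Op 9: C1 write [C1 write: invalidate ['C3=S'] -> C1=M] -> [I,M,I,I]
Op 10: C0 write [C0 write: invalidate ['C1=M'] -> C0=M] -> [M,I,I,I]
Op 11: C1 read [C1 read from I: others=['C0=M'] -> C1=S, others downsized to S] -> [S,S,I,I]
Op 12: C3 write [C3 write: invalidate ['C0=S', 'C1=S'] -> C3=M] -> [I,I,I,M]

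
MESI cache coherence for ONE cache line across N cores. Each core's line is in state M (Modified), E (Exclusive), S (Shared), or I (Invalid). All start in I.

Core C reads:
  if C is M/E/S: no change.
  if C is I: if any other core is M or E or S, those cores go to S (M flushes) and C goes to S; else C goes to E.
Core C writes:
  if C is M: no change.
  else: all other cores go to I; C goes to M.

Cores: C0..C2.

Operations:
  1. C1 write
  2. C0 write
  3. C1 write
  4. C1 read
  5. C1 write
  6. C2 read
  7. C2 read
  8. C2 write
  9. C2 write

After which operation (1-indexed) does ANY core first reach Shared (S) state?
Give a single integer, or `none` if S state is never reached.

Op 1: C1 write [C1 write: invalidate none -> C1=M] -> [I,M,I]
Op 2: C0 write [C0 write: invalidate ['C1=M'] -> C0=M] -> [M,I,I]
Op 3: C1 write [C1 write: invalidate ['C0=M'] -> C1=M] -> [I,M,I]
Op 4: C1 read [C1 read: already in M, no change] -> [I,M,I]
Op 5: C1 write [C1 write: already M (modified), no change] -> [I,M,I]
Op 6: C2 read [C2 read from I: others=['C1=M'] -> C2=S, others downsized to S] -> [I,S,S]
  -> First S state at op 6; remaining ops need not be traced.

Answer: 6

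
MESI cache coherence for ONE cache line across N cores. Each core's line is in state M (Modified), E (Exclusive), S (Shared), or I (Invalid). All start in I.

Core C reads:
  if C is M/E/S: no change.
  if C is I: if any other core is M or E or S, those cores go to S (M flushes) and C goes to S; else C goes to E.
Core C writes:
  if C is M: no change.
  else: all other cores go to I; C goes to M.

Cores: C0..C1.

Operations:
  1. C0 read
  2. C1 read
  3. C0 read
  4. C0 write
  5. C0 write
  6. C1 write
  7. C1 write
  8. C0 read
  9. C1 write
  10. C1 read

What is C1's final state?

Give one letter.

Op 1: C0 read [C0 read from I: no other sharers -> C0=E (exclusive)] -> [E,I]
Op 2: C1 read [C1 read from I: others=['C0=E'] -> C1=S, others downsized to S] -> [S,S]
Op 3: C0 read [C0 read: already in S, no change] -> [S,S]
Op 4: C0 write [C0 write: invalidate ['C1=S'] -> C0=M] -> [M,I]
Op 5: C0 write [C0 write: already M (modified), no change] -> [M,I]
Op 6: C1 write [C1 write: invalidate ['C0=M'] -> C1=M] -> [I,M]
Op 7: C1 write [C1 write: already M (modified), no change] -> [I,M]
Op 8: C0 read [C0 read from I: others=['C1=M'] -> C0=S, others downsized to S] -> [S,S]
Op 9: C1 write [C1 write: invalidate ['C0=S'] -> C1=M] -> [I,M]
Op 10: C1 read [C1 read: already in M, no change] -> [I,M]

Answer: M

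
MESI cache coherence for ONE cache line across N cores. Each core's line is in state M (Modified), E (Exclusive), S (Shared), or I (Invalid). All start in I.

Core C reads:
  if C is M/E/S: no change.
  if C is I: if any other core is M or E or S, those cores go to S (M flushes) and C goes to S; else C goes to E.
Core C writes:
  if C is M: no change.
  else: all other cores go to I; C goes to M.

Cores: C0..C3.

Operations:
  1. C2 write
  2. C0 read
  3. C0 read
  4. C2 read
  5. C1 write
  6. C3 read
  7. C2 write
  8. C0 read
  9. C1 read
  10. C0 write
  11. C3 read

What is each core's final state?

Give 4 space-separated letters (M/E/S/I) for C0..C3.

Op 1: C2 write [C2 write: invalidate none -> C2=M] -> [I,I,M,I]
Op 2: C0 read [C0 read from I: others=['C2=M'] -> C0=S, others downsized to S] -> [S,I,S,I]
Op 3: C0 read [C0 read: already in S, no change] -> [S,I,S,I]
Op 4: C2 read [C2 read: already in S, no change] -> [S,I,S,I]
Op 5: C1 write [C1 write: invalidate ['C0=S', 'C2=S'] -> C1=M] -> [I,M,I,I]
Op 6: C3 read [C3 read from I: others=['C1=M'] -> C3=S, others downsized to S] -> [I,S,I,S]
Op 7: C2 write [C2 write: invalidate ['C1=S', 'C3=S'] -> C2=M] -> [I,I,M,I]
Op 8: C0 read [C0 read from I: others=['C2=M'] -> C0=S, others downsized to S] -> [S,I,S,I]
Op 9: C1 read [C1 read from I: others=['C0=S', 'C2=S'] -> C1=S, others downsized to S] -> [S,S,S,I]
Op 10: C0 write [C0 write: invalidate ['C1=S', 'C2=S'] -> C0=M] -> [M,I,I,I]
Op 11: C3 read [C3 read from I: others=['C0=M'] -> C3=S, others downsized to S] -> [S,I,I,S]

Answer: S I I S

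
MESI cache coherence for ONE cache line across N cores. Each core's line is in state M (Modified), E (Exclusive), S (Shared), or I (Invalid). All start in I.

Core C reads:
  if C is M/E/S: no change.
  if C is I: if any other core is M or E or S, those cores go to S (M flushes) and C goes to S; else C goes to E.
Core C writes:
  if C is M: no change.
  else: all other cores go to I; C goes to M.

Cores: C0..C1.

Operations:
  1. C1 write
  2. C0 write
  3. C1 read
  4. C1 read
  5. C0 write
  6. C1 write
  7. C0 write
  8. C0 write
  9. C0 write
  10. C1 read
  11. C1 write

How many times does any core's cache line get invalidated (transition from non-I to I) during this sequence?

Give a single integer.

Op 1: C1 write [C1 write: invalidate none -> C1=M] -> [I,M] (invalidations this op: 0; running total: 0)
Op 2: C0 write [C0 write: invalidate ['C1=M'] -> C0=M] -> [M,I] (invalidations this op: 1; running total: 1)
Op 3: C1 read [C1 read from I: others=['C0=M'] -> C1=S, others downsized to S] -> [S,S] (invalidations this op: 0; running total: 1)
Op 4: C1 read [C1 read: already in S, no change] -> [S,S] (invalidations this op: 0; running total: 1)
Op 5: C0 write [C0 write: invalidate ['C1=S'] -> C0=M] -> [M,I] (invalidations this op: 1; running total: 2)
Op 6: C1 write [C1 write: invalidate ['C0=M'] -> C1=M] -> [I,M] (invalidations this op: 1; running total: 3)
Op 7: C0 write [C0 write: invalidate ['C1=M'] -> C0=M] -> [M,I] (invalidations this op: 1; running total: 4)
Op 8: C0 write [C0 write: already M (modified), no change] -> [M,I] (invalidations this op: 0; running total: 4)
Op 9: C0 write [C0 write: already M (modified), no change] -> [M,I] (invalidations this op: 0; running total: 4)
Op 10: C1 read [C1 read from I: others=['C0=M'] -> C1=S, others downsized to S] -> [S,S] (invalidations this op: 0; running total: 4)
Op 11: C1 write [C1 write: invalidate ['C0=S'] -> C1=M] -> [I,M] (invalidations this op: 1; running total: 5)

Answer: 5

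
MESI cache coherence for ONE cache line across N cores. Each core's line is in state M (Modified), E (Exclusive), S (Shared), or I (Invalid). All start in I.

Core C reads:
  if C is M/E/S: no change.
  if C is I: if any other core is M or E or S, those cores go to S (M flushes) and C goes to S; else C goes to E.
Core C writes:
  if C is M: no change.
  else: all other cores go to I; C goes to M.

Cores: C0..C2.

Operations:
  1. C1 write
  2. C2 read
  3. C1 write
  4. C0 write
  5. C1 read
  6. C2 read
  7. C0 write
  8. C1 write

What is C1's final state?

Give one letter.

Answer: M

Derivation:
Op 1: C1 write [C1 write: invalidate none -> C1=M] -> [I,M,I]
Op 2: C2 read [C2 read from I: others=['C1=M'] -> C2=S, others downsized to S] -> [I,S,S]
Op 3: C1 write [C1 write: invalidate ['C2=S'] -> C1=M] -> [I,M,I]
Op 4: C0 write [C0 write: invalidate ['C1=M'] -> C0=M] -> [M,I,I]
Op 5: C1 read [C1 read from I: others=['C0=M'] -> C1=S, others downsized to S] -> [S,S,I]
Op 6: C2 read [C2 read from I: others=['C0=S', 'C1=S'] -> C2=S, others downsized to S] -> [S,S,S]
Op 7: C0 write [C0 write: invalidate ['C1=S', 'C2=S'] -> C0=M] -> [M,I,I]
Op 8: C1 write [C1 write: invalidate ['C0=M'] -> C1=M] -> [I,M,I]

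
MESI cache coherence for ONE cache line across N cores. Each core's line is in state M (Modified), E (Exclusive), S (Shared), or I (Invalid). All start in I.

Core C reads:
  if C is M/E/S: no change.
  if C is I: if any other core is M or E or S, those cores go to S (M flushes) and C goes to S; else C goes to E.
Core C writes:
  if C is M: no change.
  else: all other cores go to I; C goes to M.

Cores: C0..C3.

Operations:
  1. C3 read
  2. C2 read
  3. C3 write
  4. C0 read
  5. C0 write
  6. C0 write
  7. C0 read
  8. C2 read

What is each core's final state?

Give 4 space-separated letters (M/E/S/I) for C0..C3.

Op 1: C3 read [C3 read from I: no other sharers -> C3=E (exclusive)] -> [I,I,I,E]
Op 2: C2 read [C2 read from I: others=['C3=E'] -> C2=S, others downsized to S] -> [I,I,S,S]
Op 3: C3 write [C3 write: invalidate ['C2=S'] -> C3=M] -> [I,I,I,M]
Op 4: C0 read [C0 read from I: others=['C3=M'] -> C0=S, others downsized to S] -> [S,I,I,S]
Op 5: C0 write [C0 write: invalidate ['C3=S'] -> C0=M] -> [M,I,I,I]
Op 6: C0 write [C0 write: already M (modified), no change] -> [M,I,I,I]
Op 7: C0 read [C0 read: already in M, no change] -> [M,I,I,I]
Op 8: C2 read [C2 read from I: others=['C0=M'] -> C2=S, others downsized to S] -> [S,I,S,I]

Answer: S I S I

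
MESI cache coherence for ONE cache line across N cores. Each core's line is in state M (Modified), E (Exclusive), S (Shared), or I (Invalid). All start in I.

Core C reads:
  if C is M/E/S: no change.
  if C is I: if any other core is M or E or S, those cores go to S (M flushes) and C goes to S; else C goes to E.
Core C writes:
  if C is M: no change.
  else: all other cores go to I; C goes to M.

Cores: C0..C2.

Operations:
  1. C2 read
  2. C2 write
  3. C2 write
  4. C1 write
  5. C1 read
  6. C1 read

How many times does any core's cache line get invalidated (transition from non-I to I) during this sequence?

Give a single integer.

Answer: 1

Derivation:
Op 1: C2 read [C2 read from I: no other sharers -> C2=E (exclusive)] -> [I,I,E] (invalidations this op: 0; running total: 0)
Op 2: C2 write [C2 write: invalidate none -> C2=M] -> [I,I,M] (invalidations this op: 0; running total: 0)
Op 3: C2 write [C2 write: already M (modified), no change] -> [I,I,M] (invalidations this op: 0; running total: 0)
Op 4: C1 write [C1 write: invalidate ['C2=M'] -> C1=M] -> [I,M,I] (invalidations this op: 1; running total: 1)
Op 5: C1 read [C1 read: already in M, no change] -> [I,M,I] (invalidations this op: 0; running total: 1)
Op 6: C1 read [C1 read: already in M, no change] -> [I,M,I] (invalidations this op: 0; running total: 1)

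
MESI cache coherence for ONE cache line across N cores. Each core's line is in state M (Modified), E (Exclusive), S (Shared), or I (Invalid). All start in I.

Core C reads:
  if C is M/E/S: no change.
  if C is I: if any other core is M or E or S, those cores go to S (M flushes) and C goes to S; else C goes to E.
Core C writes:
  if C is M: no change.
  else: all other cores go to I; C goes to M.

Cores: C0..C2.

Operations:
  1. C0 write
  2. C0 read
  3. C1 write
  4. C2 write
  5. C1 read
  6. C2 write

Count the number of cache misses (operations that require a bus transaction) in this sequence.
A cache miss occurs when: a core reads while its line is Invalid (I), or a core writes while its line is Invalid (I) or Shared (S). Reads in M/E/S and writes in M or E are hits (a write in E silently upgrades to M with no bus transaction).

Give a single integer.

Op 1: C0 write [C0 write: invalidate none -> C0=M] -> [M,I,I] [MISS #1: write from I]
Op 2: C0 read [C0 read: already in M, no change] -> [M,I,I] [hit: read from M]
Op 3: C1 write [C1 write: invalidate ['C0=M'] -> C1=M] -> [I,M,I] [MISS #2: write from I]
Op 4: C2 write [C2 write: invalidate ['C1=M'] -> C2=M] -> [I,I,M] [MISS #3: write from I]
Op 5: C1 read [C1 read from I: others=['C2=M'] -> C1=S, others downsized to S] -> [I,S,S] [MISS #4: read from I]
Op 6: C2 write [C2 write: invalidate ['C1=S'] -> C2=M] -> [I,I,M] [MISS #5: write from S]

Answer: 5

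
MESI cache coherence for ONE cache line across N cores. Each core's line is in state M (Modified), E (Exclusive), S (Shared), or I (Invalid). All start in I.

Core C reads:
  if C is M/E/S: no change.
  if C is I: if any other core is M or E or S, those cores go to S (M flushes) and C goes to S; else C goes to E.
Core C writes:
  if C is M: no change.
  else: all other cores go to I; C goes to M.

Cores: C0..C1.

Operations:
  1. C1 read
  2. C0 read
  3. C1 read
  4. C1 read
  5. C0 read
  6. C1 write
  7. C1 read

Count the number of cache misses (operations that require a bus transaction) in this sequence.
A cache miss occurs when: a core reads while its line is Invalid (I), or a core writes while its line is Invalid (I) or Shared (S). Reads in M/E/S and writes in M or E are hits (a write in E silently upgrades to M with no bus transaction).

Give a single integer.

Answer: 3

Derivation:
Op 1: C1 read [C1 read from I: no other sharers -> C1=E (exclusive)] -> [I,E] [MISS #1: read from I]
Op 2: C0 read [C0 read from I: others=['C1=E'] -> C0=S, others downsized to S] -> [S,S] [MISS #2: read from I]
Op 3: C1 read [C1 read: already in S, no change] -> [S,S] [hit: read from S]
Op 4: C1 read [C1 read: already in S, no change] -> [S,S] [hit: read from S]
Op 5: C0 read [C0 read: already in S, no change] -> [S,S] [hit: read from S]
Op 6: C1 write [C1 write: invalidate ['C0=S'] -> C1=M] -> [I,M] [MISS #3: write from S]
Op 7: C1 read [C1 read: already in M, no change] -> [I,M] [hit: read from M]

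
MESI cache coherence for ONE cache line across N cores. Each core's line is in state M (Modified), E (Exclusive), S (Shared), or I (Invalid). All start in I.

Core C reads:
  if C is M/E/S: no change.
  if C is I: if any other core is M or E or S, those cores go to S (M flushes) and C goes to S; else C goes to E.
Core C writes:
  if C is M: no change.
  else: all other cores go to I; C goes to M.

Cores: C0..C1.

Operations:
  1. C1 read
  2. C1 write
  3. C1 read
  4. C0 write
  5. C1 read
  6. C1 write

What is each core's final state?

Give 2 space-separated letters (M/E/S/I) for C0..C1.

Answer: I M

Derivation:
Op 1: C1 read [C1 read from I: no other sharers -> C1=E (exclusive)] -> [I,E]
Op 2: C1 write [C1 write: invalidate none -> C1=M] -> [I,M]
Op 3: C1 read [C1 read: already in M, no change] -> [I,M]
Op 4: C0 write [C0 write: invalidate ['C1=M'] -> C0=M] -> [M,I]
Op 5: C1 read [C1 read from I: others=['C0=M'] -> C1=S, others downsized to S] -> [S,S]
Op 6: C1 write [C1 write: invalidate ['C0=S'] -> C1=M] -> [I,M]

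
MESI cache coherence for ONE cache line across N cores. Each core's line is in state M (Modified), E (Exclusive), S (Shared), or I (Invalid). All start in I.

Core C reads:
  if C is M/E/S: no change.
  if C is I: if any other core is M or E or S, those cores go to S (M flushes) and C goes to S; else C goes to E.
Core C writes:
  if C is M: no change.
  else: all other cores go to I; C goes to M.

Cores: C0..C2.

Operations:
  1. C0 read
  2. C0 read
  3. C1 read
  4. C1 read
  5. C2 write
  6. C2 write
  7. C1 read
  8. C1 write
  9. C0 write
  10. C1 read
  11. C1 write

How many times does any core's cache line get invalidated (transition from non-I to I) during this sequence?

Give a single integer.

Answer: 5

Derivation:
Op 1: C0 read [C0 read from I: no other sharers -> C0=E (exclusive)] -> [E,I,I] (invalidations this op: 0; running total: 0)
Op 2: C0 read [C0 read: already in E, no change] -> [E,I,I] (invalidations this op: 0; running total: 0)
Op 3: C1 read [C1 read from I: others=['C0=E'] -> C1=S, others downsized to S] -> [S,S,I] (invalidations this op: 0; running total: 0)
Op 4: C1 read [C1 read: already in S, no change] -> [S,S,I] (invalidations this op: 0; running total: 0)
Op 5: C2 write [C2 write: invalidate ['C0=S', 'C1=S'] -> C2=M] -> [I,I,M] (invalidations this op: 2; running total: 2)
Op 6: C2 write [C2 write: already M (modified), no change] -> [I,I,M] (invalidations this op: 0; running total: 2)
Op 7: C1 read [C1 read from I: others=['C2=M'] -> C1=S, others downsized to S] -> [I,S,S] (invalidations this op: 0; running total: 2)
Op 8: C1 write [C1 write: invalidate ['C2=S'] -> C1=M] -> [I,M,I] (invalidations this op: 1; running total: 3)
Op 9: C0 write [C0 write: invalidate ['C1=M'] -> C0=M] -> [M,I,I] (invalidations this op: 1; running total: 4)
Op 10: C1 read [C1 read from I: others=['C0=M'] -> C1=S, others downsized to S] -> [S,S,I] (invalidations this op: 0; running total: 4)
Op 11: C1 write [C1 write: invalidate ['C0=S'] -> C1=M] -> [I,M,I] (invalidations this op: 1; running total: 5)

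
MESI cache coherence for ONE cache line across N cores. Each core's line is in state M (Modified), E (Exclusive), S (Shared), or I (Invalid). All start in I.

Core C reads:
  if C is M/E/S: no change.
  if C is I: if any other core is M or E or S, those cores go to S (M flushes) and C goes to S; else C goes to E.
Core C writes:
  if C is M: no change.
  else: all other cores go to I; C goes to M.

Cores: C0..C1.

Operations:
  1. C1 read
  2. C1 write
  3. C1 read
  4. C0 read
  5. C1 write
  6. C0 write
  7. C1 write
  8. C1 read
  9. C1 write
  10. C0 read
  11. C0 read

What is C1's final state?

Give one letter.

Answer: S

Derivation:
Op 1: C1 read [C1 read from I: no other sharers -> C1=E (exclusive)] -> [I,E]
Op 2: C1 write [C1 write: invalidate none -> C1=M] -> [I,M]
Op 3: C1 read [C1 read: already in M, no change] -> [I,M]
Op 4: C0 read [C0 read from I: others=['C1=M'] -> C0=S, others downsized to S] -> [S,S]
Op 5: C1 write [C1 write: invalidate ['C0=S'] -> C1=M] -> [I,M]
Op 6: C0 write [C0 write: invalidate ['C1=M'] -> C0=M] -> [M,I]
Op 7: C1 write [C1 write: invalidate ['C0=M'] -> C1=M] -> [I,M]
Op 8: C1 read [C1 read: already in M, no change] -> [I,M]
Op 9: C1 write [C1 write: already M (modified), no change] -> [I,M]
Op 10: C0 read [C0 read from I: others=['C1=M'] -> C0=S, others downsized to S] -> [S,S]
Op 11: C0 read [C0 read: already in S, no change] -> [S,S]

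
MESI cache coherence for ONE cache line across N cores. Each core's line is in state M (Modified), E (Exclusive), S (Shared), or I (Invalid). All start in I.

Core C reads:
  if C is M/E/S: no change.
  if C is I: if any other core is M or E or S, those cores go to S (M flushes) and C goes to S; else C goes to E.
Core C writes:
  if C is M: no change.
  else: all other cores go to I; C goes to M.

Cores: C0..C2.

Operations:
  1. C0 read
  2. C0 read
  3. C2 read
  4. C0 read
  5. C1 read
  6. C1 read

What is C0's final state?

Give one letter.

Answer: S

Derivation:
Op 1: C0 read [C0 read from I: no other sharers -> C0=E (exclusive)] -> [E,I,I]
Op 2: C0 read [C0 read: already in E, no change] -> [E,I,I]
Op 3: C2 read [C2 read from I: others=['C0=E'] -> C2=S, others downsized to S] -> [S,I,S]
Op 4: C0 read [C0 read: already in S, no change] -> [S,I,S]
Op 5: C1 read [C1 read from I: others=['C0=S', 'C2=S'] -> C1=S, others downsized to S] -> [S,S,S]
Op 6: C1 read [C1 read: already in S, no change] -> [S,S,S]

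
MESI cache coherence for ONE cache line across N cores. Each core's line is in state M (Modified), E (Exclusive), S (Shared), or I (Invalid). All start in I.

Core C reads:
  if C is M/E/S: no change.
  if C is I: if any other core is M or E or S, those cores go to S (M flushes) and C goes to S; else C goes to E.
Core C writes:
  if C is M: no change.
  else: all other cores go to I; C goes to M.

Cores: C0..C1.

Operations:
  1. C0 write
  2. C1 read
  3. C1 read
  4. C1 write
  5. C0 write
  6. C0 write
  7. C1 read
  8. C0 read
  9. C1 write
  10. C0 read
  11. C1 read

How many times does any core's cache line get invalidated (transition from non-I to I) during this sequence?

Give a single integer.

Answer: 3

Derivation:
Op 1: C0 write [C0 write: invalidate none -> C0=M] -> [M,I] (invalidations this op: 0; running total: 0)
Op 2: C1 read [C1 read from I: others=['C0=M'] -> C1=S, others downsized to S] -> [S,S] (invalidations this op: 0; running total: 0)
Op 3: C1 read [C1 read: already in S, no change] -> [S,S] (invalidations this op: 0; running total: 0)
Op 4: C1 write [C1 write: invalidate ['C0=S'] -> C1=M] -> [I,M] (invalidations this op: 1; running total: 1)
Op 5: C0 write [C0 write: invalidate ['C1=M'] -> C0=M] -> [M,I] (invalidations this op: 1; running total: 2)
Op 6: C0 write [C0 write: already M (modified), no change] -> [M,I] (invalidations this op: 0; running total: 2)
Op 7: C1 read [C1 read from I: others=['C0=M'] -> C1=S, others downsized to S] -> [S,S] (invalidations this op: 0; running total: 2)
Op 8: C0 read [C0 read: already in S, no change] -> [S,S] (invalidations this op: 0; running total: 2)
Op 9: C1 write [C1 write: invalidate ['C0=S'] -> C1=M] -> [I,M] (invalidations this op: 1; running total: 3)
Op 10: C0 read [C0 read from I: others=['C1=M'] -> C0=S, others downsized to S] -> [S,S] (invalidations this op: 0; running total: 3)
Op 11: C1 read [C1 read: already in S, no change] -> [S,S] (invalidations this op: 0; running total: 3)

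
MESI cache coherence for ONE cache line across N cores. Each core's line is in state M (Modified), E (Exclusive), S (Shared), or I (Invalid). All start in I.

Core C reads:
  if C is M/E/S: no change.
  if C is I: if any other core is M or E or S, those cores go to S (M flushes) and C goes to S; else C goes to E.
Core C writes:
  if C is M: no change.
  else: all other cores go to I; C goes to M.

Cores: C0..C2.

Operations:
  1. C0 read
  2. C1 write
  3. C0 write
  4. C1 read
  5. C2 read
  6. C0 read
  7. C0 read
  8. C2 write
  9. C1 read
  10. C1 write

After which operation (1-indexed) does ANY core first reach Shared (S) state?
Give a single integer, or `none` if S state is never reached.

Op 1: C0 read [C0 read from I: no other sharers -> C0=E (exclusive)] -> [E,I,I]
Op 2: C1 write [C1 write: invalidate ['C0=E'] -> C1=M] -> [I,M,I]
Op 3: C0 write [C0 write: invalidate ['C1=M'] -> C0=M] -> [M,I,I]
Op 4: C1 read [C1 read from I: others=['C0=M'] -> C1=S, others downsized to S] -> [S,S,I]
  -> First S state at op 4; remaining ops need not be traced.

Answer: 4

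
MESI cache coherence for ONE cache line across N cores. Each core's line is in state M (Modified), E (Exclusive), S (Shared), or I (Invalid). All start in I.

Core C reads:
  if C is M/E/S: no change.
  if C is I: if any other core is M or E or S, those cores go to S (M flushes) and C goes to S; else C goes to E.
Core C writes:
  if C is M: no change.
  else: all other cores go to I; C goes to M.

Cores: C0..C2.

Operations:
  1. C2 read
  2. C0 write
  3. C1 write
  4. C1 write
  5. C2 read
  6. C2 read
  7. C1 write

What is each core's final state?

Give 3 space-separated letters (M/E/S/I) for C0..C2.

Op 1: C2 read [C2 read from I: no other sharers -> C2=E (exclusive)] -> [I,I,E]
Op 2: C0 write [C0 write: invalidate ['C2=E'] -> C0=M] -> [M,I,I]
Op 3: C1 write [C1 write: invalidate ['C0=M'] -> C1=M] -> [I,M,I]
Op 4: C1 write [C1 write: already M (modified), no change] -> [I,M,I]
Op 5: C2 read [C2 read from I: others=['C1=M'] -> C2=S, others downsized to S] -> [I,S,S]
Op 6: C2 read [C2 read: already in S, no change] -> [I,S,S]
Op 7: C1 write [C1 write: invalidate ['C2=S'] -> C1=M] -> [I,M,I]

Answer: I M I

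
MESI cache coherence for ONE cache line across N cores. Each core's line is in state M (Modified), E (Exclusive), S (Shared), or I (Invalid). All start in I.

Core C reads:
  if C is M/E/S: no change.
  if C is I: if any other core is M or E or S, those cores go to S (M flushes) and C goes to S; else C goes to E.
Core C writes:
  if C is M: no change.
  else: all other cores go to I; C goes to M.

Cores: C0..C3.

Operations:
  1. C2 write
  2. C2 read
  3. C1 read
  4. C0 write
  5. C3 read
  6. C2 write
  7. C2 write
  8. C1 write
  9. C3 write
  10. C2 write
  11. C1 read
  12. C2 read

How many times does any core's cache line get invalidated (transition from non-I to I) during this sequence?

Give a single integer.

Answer: 7

Derivation:
Op 1: C2 write [C2 write: invalidate none -> C2=M] -> [I,I,M,I] (invalidations this op: 0; running total: 0)
Op 2: C2 read [C2 read: already in M, no change] -> [I,I,M,I] (invalidations this op: 0; running total: 0)
Op 3: C1 read [C1 read from I: others=['C2=M'] -> C1=S, others downsized to S] -> [I,S,S,I] (invalidations this op: 0; running total: 0)
Op 4: C0 write [C0 write: invalidate ['C1=S', 'C2=S'] -> C0=M] -> [M,I,I,I] (invalidations this op: 2; running total: 2)
Op 5: C3 read [C3 read from I: others=['C0=M'] -> C3=S, others downsized to S] -> [S,I,I,S] (invalidations this op: 0; running total: 2)
Op 6: C2 write [C2 write: invalidate ['C0=S', 'C3=S'] -> C2=M] -> [I,I,M,I] (invalidations this op: 2; running total: 4)
Op 7: C2 write [C2 write: already M (modified), no change] -> [I,I,M,I] (invalidations this op: 0; running total: 4)
Op 8: C1 write [C1 write: invalidate ['C2=M'] -> C1=M] -> [I,M,I,I] (invalidations this op: 1; running total: 5)
Op 9: C3 write [C3 write: invalidate ['C1=M'] -> C3=M] -> [I,I,I,M] (invalidations this op: 1; running total: 6)
Op 10: C2 write [C2 write: invalidate ['C3=M'] -> C2=M] -> [I,I,M,I] (invalidations this op: 1; running total: 7)
Op 11: C1 read [C1 read from I: others=['C2=M'] -> C1=S, others downsized to S] -> [I,S,S,I] (invalidations this op: 0; running total: 7)
Op 12: C2 read [C2 read: already in S, no change] -> [I,S,S,I] (invalidations this op: 0; running total: 7)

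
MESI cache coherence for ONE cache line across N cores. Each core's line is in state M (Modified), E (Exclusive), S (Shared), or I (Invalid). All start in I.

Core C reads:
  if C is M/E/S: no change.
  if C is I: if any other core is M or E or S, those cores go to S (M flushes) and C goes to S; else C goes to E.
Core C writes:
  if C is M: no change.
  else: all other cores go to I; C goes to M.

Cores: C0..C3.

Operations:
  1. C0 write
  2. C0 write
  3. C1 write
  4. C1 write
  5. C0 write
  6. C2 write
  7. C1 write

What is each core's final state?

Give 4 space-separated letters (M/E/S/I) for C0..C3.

Answer: I M I I

Derivation:
Op 1: C0 write [C0 write: invalidate none -> C0=M] -> [M,I,I,I]
Op 2: C0 write [C0 write: already M (modified), no change] -> [M,I,I,I]
Op 3: C1 write [C1 write: invalidate ['C0=M'] -> C1=M] -> [I,M,I,I]
Op 4: C1 write [C1 write: already M (modified), no change] -> [I,M,I,I]
Op 5: C0 write [C0 write: invalidate ['C1=M'] -> C0=M] -> [M,I,I,I]
Op 6: C2 write [C2 write: invalidate ['C0=M'] -> C2=M] -> [I,I,M,I]
Op 7: C1 write [C1 write: invalidate ['C2=M'] -> C1=M] -> [I,M,I,I]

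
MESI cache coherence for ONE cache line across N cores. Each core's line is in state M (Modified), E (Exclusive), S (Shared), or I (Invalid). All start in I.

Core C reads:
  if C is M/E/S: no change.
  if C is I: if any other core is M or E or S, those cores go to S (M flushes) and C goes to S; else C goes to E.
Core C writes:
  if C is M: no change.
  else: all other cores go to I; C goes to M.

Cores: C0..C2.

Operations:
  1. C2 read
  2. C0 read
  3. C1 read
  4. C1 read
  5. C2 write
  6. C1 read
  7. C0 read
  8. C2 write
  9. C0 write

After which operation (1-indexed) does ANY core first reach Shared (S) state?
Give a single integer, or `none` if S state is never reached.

Answer: 2

Derivation:
Op 1: C2 read [C2 read from I: no other sharers -> C2=E (exclusive)] -> [I,I,E]
Op 2: C0 read [C0 read from I: others=['C2=E'] -> C0=S, others downsized to S] -> [S,I,S]
  -> First S state at op 2; remaining ops need not be traced.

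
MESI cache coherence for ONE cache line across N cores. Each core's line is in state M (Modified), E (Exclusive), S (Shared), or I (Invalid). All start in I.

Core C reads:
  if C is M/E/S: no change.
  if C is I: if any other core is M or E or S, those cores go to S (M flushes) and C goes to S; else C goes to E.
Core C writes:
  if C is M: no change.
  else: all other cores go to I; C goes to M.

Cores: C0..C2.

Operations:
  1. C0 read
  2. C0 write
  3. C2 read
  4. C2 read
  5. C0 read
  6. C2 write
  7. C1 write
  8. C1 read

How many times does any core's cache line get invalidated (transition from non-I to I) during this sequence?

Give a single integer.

Op 1: C0 read [C0 read from I: no other sharers -> C0=E (exclusive)] -> [E,I,I] (invalidations this op: 0; running total: 0)
Op 2: C0 write [C0 write: invalidate none -> C0=M] -> [M,I,I] (invalidations this op: 0; running total: 0)
Op 3: C2 read [C2 read from I: others=['C0=M'] -> C2=S, others downsized to S] -> [S,I,S] (invalidations this op: 0; running total: 0)
Op 4: C2 read [C2 read: already in S, no change] -> [S,I,S] (invalidations this op: 0; running total: 0)
Op 5: C0 read [C0 read: already in S, no change] -> [S,I,S] (invalidations this op: 0; running total: 0)
Op 6: C2 write [C2 write: invalidate ['C0=S'] -> C2=M] -> [I,I,M] (invalidations this op: 1; running total: 1)
Op 7: C1 write [C1 write: invalidate ['C2=M'] -> C1=M] -> [I,M,I] (invalidations this op: 1; running total: 2)
Op 8: C1 read [C1 read: already in M, no change] -> [I,M,I] (invalidations this op: 0; running total: 2)

Answer: 2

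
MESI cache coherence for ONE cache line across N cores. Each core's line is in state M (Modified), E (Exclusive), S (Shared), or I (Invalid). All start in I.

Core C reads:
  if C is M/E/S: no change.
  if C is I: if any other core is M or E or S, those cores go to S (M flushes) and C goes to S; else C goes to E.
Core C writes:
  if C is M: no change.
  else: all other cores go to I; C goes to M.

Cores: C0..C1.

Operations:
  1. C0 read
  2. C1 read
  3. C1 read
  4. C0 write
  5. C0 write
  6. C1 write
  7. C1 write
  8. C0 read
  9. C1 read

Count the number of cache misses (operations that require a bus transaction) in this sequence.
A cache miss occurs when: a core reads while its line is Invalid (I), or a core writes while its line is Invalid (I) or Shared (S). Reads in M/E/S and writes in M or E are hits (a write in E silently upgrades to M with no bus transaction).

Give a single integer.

Answer: 5

Derivation:
Op 1: C0 read [C0 read from I: no other sharers -> C0=E (exclusive)] -> [E,I] [MISS #1: read from I]
Op 2: C1 read [C1 read from I: others=['C0=E'] -> C1=S, others downsized to S] -> [S,S] [MISS #2: read from I]
Op 3: C1 read [C1 read: already in S, no change] -> [S,S] [hit: read from S]
Op 4: C0 write [C0 write: invalidate ['C1=S'] -> C0=M] -> [M,I] [MISS #3: write from S]
Op 5: C0 write [C0 write: already M (modified), no change] -> [M,I] [hit: write from M]
Op 6: C1 write [C1 write: invalidate ['C0=M'] -> C1=M] -> [I,M] [MISS #4: write from I]
Op 7: C1 write [C1 write: already M (modified), no change] -> [I,M] [hit: write from M]
Op 8: C0 read [C0 read from I: others=['C1=M'] -> C0=S, others downsized to S] -> [S,S] [MISS #5: read from I]
Op 9: C1 read [C1 read: already in S, no change] -> [S,S] [hit: read from S]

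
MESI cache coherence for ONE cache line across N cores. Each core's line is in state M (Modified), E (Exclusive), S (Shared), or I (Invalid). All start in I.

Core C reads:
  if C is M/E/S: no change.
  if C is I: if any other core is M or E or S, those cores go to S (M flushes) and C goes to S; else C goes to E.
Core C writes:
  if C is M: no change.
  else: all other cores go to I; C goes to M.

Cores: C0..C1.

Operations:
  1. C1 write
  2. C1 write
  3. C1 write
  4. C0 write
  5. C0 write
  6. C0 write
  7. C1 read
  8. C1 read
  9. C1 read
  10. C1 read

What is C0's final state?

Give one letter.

Op 1: C1 write [C1 write: invalidate none -> C1=M] -> [I,M]
Op 2: C1 write [C1 write: already M (modified), no change] -> [I,M]
Op 3: C1 write [C1 write: already M (modified), no change] -> [I,M]
Op 4: C0 write [C0 write: invalidate ['C1=M'] -> C0=M] -> [M,I]
Op 5: C0 write [C0 write: already M (modified), no change] -> [M,I]
Op 6: C0 write [C0 write: already M (modified), no change] -> [M,I]
Op 7: C1 read [C1 read from I: others=['C0=M'] -> C1=S, others downsized to S] -> [S,S]
Op 8: C1 read [C1 read: already in S, no change] -> [S,S]
Op 9: C1 read [C1 read: already in S, no change] -> [S,S]
Op 10: C1 read [C1 read: already in S, no change] -> [S,S]

Answer: S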